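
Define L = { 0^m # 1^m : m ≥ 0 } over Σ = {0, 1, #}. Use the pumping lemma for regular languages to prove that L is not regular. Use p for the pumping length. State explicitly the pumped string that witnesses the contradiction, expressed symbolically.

0^{p+k} # 1^p

Assume L is regular; let p be its pumping constant.
Take w = 0^p # 1^p ∈ L with |w| = 2p+1 ≥ p.
Write w = xyz as guaranteed by the lemma, with |xy| ≤ p and y is nonempty.
The first p characters of w are 0's, so xy (and hence y) consists only of 0's. Write y = 0^k, 1 ≤ k ≤ p.
Pump with i = 2: xy^2z = 0^{p+k} # 1^p, which would require p+k = p. But k ≥ 1, so xy^2z ∉ L.
This is a contradiction; hence L is not regular.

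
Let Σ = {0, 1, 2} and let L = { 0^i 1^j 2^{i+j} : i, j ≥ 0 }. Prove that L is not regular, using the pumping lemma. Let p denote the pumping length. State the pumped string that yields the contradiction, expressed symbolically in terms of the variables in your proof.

0^{p+k} 1^p 2^{2p}

Assume L is regular. Let p be the pumping length given by the pumping lemma.
Take w = 0^p 1^p 2^{2p} ∈ L (with i=j=p, i+j=2p), |w| = 4p ≥ p.
Write w = xyz as guaranteed by the lemma, with |xy| ≤ p and |y| ≥ 1.
Because |xy| ≤ p and w begins with p copies of 0, we have y = 0^k with 1 ≤ k ≤ p.
Consider xy^2z = 0^{p+k} 1^p 2^{2p}. Now the 0- and 1-counts sum to 2p+k, but the 2-count is 2p ≠ 2p+k. So xy^2z ∉ L.
This is a contradiction; hence L is not regular.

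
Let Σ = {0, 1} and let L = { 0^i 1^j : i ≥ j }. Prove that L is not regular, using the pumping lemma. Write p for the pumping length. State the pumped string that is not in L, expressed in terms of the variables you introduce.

Suppose for contradiction that L is regular, and let p be the pumping length.
Choose w = 0^p 1^p ∈ L, with |w| = 2p ≥ p.
By the pumping lemma, w = xyz with |xy| ≤ p and |y| ≥ 1.
Because |xy| ≤ p and w begins with p copies of 0, we have y = 0^k with 1 ≤ k ≤ p.
Consider xy^0z = xz = 0^{p-k} 1^p. Since k ≥ 1, the 0-count p-k is less than p, so i ≥ j fails; thus xz ∉ L.
This contradicts the pumping lemma, so L is not regular.

0^{p-k} 1^p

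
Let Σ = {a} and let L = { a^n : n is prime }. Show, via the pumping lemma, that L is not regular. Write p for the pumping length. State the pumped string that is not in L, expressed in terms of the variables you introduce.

Suppose for contradiction that L is regular, and let p be the pumping length.
Let q be a prime with q ≥ p+2 (infinitely many primes exist), and take w = a^q ∈ L with |w| = q ≥ p.
The pumping lemma gives a decomposition w = xyz where |xy| ≤ p and |y| ≥ 1.
Then y = a^k for some k with 1 ≤ k ≤ p.
Since 1 ≤ k ≤ p, |xz| = q-k. Pump with i = q+1: |xy^{q+1}z| = (q-k)+(q+1)k = q+qk = q(1+k), which is composite (both factors ≥ 2). So xy^{q+1}z = a^{q(1+k)} ∉ L.
This is a contradiction; hence L is not regular.

a^{q(1+k)}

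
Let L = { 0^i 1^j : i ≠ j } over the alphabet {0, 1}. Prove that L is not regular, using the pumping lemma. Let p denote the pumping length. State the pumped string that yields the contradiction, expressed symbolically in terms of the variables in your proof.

0^{p+p!} 1^{p+p!}

Suppose for contradiction that L is regular, and let p be the pumping length.
Choose w = 0^p 1^{p+p!}. Since p ≠ p+p!, w ∈ L; and |w| ≥ p.
Write w = xyz as guaranteed by the lemma, with |xy| ≤ p and y is nonempty.
Since the first p symbols of w are all 0's and |xy| ≤ p, y lies entirely in the leading 0-block: y = 0^k for some k with 1 ≤ k ≤ p.
Since 1 ≤ k ≤ p, k divides p!; set t = 1 + p!/k. Then xy^t z has p + (p!/k)·k = p + p! copies of 0. Now the 0-count equals the 1-count, so i ≠ j fails. So xy^t z = 0^{p+p!} 1^{p+p!} ∉ L.
Contradiction. Therefore L is not regular.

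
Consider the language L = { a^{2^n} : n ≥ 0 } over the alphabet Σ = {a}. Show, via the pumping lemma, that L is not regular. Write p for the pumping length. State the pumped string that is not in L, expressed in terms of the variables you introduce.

Assume L is regular; let p be its pumping constant.
Take w = a^{2^p} ∈ L with |w| = 2^p ≥ p.
By the pumping lemma, w = xyz with |xy| ≤ p and y is nonempty.
Then y = a^k for some k with 1 ≤ k ≤ p.
Pump with i = 2: xy^2z = a^{2^p+k}. Since 1 ≤ k ≤ p < 2^p, we have 2^p < 2^p+k < 2^{p+1}, so 2^p+k is not a power of 2. So xy^2z ∉ L.
This contradicts the pumping lemma, so L is not regular.

a^{2^p+k}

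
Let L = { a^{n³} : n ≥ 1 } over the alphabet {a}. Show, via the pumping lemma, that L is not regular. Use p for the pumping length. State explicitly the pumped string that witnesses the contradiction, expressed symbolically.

a^{p³+k}

Suppose for contradiction that L is regular, and let p be the pumping length.
Take w = a^{p³} ∈ L with |w| = p³ ≥ p.
By the pumping lemma, w = xyz with |xy| ≤ p and y is nonempty.
Then y = a^k for some k with 1 ≤ k ≤ p.
Pump with i = 2: xy^2z = a^{p³+k}. Since 1 ≤ k ≤ p, p³ < p³+k ≤ p³+p < p³+3p²+3p+1 = (p+1)³, so p³+k is not a perfect cube. So xy^2z ∉ L.
Contradiction. Therefore L is not regular.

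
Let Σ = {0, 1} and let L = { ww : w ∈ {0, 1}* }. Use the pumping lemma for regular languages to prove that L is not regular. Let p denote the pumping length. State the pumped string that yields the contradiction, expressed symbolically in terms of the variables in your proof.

Toward a contradiction, assume L is regular with pumping length p.
Take w = 0^p 1^p 0^p 1^p = uu where u = 0^p1^p; then w ∈ L and |w| = 4p ≥ p.
Write w = xyz as guaranteed by the lemma, with |xy| ≤ p and |y| > 0.
Since the first p symbols of w are all 0's and |xy| ≤ p, y lies entirely in the leading 0-block: y = 0^k for some k with 1 ≤ k ≤ p.
Pump with i = 2: xy^2z = 0^{p+k} 1^p 0^p 1^p, of length 4p+k. Suppose this equals vv. The string starts with 0 and ends with 1, so v does too; thus the boundary between the two copies of v is a 1→0 transition. There is exactly one such transition, at position 2p+k, so |v| = 2p+k and |vv| = 4p+2k ≠ 4p+k since k ≥ 1. So xy^2z ∉ L.
Contradiction. Therefore L is not regular.

0^{p+k} 1^p 0^p 1^p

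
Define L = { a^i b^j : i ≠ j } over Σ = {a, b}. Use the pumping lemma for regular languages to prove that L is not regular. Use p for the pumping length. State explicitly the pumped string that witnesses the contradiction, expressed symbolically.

a^{p+p!} b^{p+p!}

Toward a contradiction, assume L is regular with pumping length p.
Choose w = a^p b^{p+p!}. Since p ≠ p+p!, w ∈ L; and |w| ≥ p.
The pumping lemma gives a decomposition w = xyz where |xy| ≤ p and y is nonempty.
Since the first p symbols of w are all a's and |xy| ≤ p, y lies entirely in the leading a-block: y = a^k for some k with 1 ≤ k ≤ p.
Since 1 ≤ k ≤ p, k divides p!; set t = 1 + p!/k. Then xy^t z has p + (p!/k)·k = p + p! copies of a. Now the a-count equals the b-count, so i ≠ j fails. So xy^t z = a^{p+p!} b^{p+p!} ∉ L.
Contradiction. Therefore L is not regular.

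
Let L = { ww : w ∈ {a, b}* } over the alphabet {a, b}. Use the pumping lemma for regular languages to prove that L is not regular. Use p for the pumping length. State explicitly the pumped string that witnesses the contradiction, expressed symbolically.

Assume L is regular. Let p be the pumping length given by the pumping lemma.
Take w = a^p b^p a^p b^p = uu where u = a^pb^p; then w ∈ L and |w| = 4p ≥ p.
The pumping lemma gives a decomposition w = xyz where |xy| ≤ p and |y| ≥ 1.
Because |xy| ≤ p and w begins with p copies of a, we have y = a^k with 1 ≤ k ≤ p.
Pump with i = 2: xy^2z = a^{p+k} b^p a^p b^p, of length 4p+k. Suppose this equals vv. The string starts with a and ends with b, so v does too; thus the boundary between the two copies of v is a b→a transition. There is exactly one such transition, at position 2p+k, so |v| = 2p+k and |vv| = 4p+2k ≠ 4p+k since k ≥ 1. So xy^2z ∉ L.
This contradicts the pumping lemma, so L is not regular.

a^{p+k} b^p a^p b^p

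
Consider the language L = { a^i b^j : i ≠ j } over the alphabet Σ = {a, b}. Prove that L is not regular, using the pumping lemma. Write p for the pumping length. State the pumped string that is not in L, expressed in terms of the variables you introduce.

Assume L is regular; let p be its pumping constant.
Choose w = a^p b^{p+p!}. Since p ≠ p+p!, w ∈ L; and |w| ≥ p.
By the pumping lemma, w = xyz with |xy| ≤ p and |y| > 0.
Since the first p symbols of w are all a's and |xy| ≤ p, y lies entirely in the leading a-block: y = a^k for some k with 1 ≤ k ≤ p.
Since 1 ≤ k ≤ p, k divides p!; set t = 1 + p!/k. Then xy^t z has p + (p!/k)·k = p + p! copies of a. Now the a-count equals the b-count, so i ≠ j fails. So xy^t z = a^{p+p!} b^{p+p!} ∉ L.
Contradiction. Therefore L is not regular.

a^{p+p!} b^{p+p!}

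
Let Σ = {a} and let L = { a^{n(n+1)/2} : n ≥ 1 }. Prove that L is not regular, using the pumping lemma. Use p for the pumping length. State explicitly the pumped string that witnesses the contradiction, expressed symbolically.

a^{p(p+1)/2+k}

Suppose for contradiction that L is regular, and let p be the pumping length.
Take w = a^{p(p+1)/2} ∈ L with |w| = p(p+1)/2 ≥ p.
The pumping lemma gives a decomposition w = xyz where |xy| ≤ p and |y| ≥ 1.
Then y = a^k for some k with 1 ≤ k ≤ p.
Pump with i = 2: xy^2z = a^{p(p+1)/2+k}. Since 1 ≤ k ≤ p, p(p+1)/2 < p(p+1)/2+k ≤ p(p+1)/2+p < (p+1)(p+2)/2, so p(p+1)/2+k is strictly between consecutive triangular numbers. So xy^2z ∉ L.
This contradicts the pumping lemma, so L is not regular.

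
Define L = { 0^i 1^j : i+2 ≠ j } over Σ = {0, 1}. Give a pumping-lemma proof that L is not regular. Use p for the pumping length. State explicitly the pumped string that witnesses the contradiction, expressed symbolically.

0^{p+p!} 1^{p+p!+2}

Toward a contradiction, assume L is regular with pumping length p.
Choose w = 0^p 1^{p+p!+2}. Since p ≠ (p+p!+2)-2 = p+p!, w ∈ L; and |w| ≥ p.
By the pumping lemma, w = xyz with |xy| ≤ p and |y| ≥ 1.
The first p characters of w are 0's, so xy (and hence y) consists only of 0's. Write y = 0^k, 1 ≤ k ≤ p.
Since 1 ≤ k ≤ p, k divides p!; set t = 1 + p!/k. Then xy^t z has p + (p!/k)·k = p + p! copies of 0. Now the 0-count is p+p! and (1-count)-2 = (p+p!+2)-2 = p+p!, so i+2 ≠ j fails. So xy^t z = 0^{p+p!} 1^{p+p!+2} ∉ L.
This contradicts the pumping lemma, so L is not regular.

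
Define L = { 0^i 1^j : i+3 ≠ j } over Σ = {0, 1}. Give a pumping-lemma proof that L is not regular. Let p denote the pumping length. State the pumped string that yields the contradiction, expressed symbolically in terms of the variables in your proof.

0^{p+p!} 1^{p+p!+3}

Toward a contradiction, assume L is regular with pumping length p.
Choose w = 0^p 1^{p+p!+3}. Since p ≠ (p+p!+3)-3 = p+p!, w ∈ L; and |w| ≥ p.
By the pumping lemma, w = xyz with |xy| ≤ p and y is nonempty.
Because |xy| ≤ p and w begins with p copies of 0, we have y = 0^k with 1 ≤ k ≤ p.
Since 1 ≤ k ≤ p, k divides p!; set t = 1 + p!/k. Then xy^t z has p + (p!/k)·k = p + p! copies of 0. Now the 0-count is p+p! and (1-count)-3 = (p+p!+3)-3 = p+p!, so i+3 ≠ j fails. So xy^t z = 0^{p+p!} 1^{p+p!+3} ∉ L.
This contradicts the pumping lemma, so L is not regular.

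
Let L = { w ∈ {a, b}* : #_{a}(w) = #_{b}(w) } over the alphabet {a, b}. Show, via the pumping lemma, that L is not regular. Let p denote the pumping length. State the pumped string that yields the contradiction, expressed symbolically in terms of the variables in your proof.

Toward a contradiction, assume L is regular with pumping length p.
Choose w = a^p b^p ∈ L with |w| = 2p ≥ p.
By the pumping lemma, w = xyz with |xy| ≤ p and |y| > 0.
Since the first p symbols of w are all a's and |xy| ≤ p, y lies entirely in the leading a-block: y = a^k for some k with 1 ≤ k ≤ p.
Pump with i = 2: xy^2z = a^{p+k} b^p has p+k occurrences of a but only p of b. Since k ≥ 1 the counts differ, so xy^2z ∉ L.
This contradicts the pumping lemma, so L is not regular.

a^{p+k} b^p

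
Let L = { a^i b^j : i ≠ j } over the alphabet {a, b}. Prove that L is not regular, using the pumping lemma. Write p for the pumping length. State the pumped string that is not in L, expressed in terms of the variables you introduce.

a^{p+p!} b^{p+p!}

Toward a contradiction, assume L is regular with pumping length p.
Choose w = a^p b^{p+p!}. Since p ≠ p+p!, w ∈ L; and |w| ≥ p.
The pumping lemma gives a decomposition w = xyz where |xy| ≤ p and |y| ≥ 1.
Since the first p symbols of w are all a's and |xy| ≤ p, y lies entirely in the leading a-block: y = a^k for some k with 1 ≤ k ≤ p.
Since 1 ≤ k ≤ p, k divides p!; set t = 1 + p!/k. Then xy^t z has p + (p!/k)·k = p + p! copies of a. Now the a-count equals the b-count, so i ≠ j fails. So xy^t z = a^{p+p!} b^{p+p!} ∉ L.
This contradicts the pumping lemma, so L is not regular.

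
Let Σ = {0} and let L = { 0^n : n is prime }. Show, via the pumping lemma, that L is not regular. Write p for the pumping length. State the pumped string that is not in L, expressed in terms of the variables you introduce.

Assume L is regular; let p be its pumping constant.
Let q be a prime with q ≥ p+2 (infinitely many primes exist), and take w = 0^q ∈ L with |w| = q ≥ p.
Write w = xyz as guaranteed by the lemma, with |xy| ≤ p and y is nonempty.
Then y = 0^k for some k with 1 ≤ k ≤ p.
Since 1 ≤ k ≤ p, |xz| = q-k. Pump with i = q+1: |xy^{q+1}z| = (q-k)+(q+1)k = q+qk = q(1+k), which is composite (both factors ≥ 2). So xy^{q+1}z = 0^{q(1+k)} ∉ L.
This is a contradiction; hence L is not regular.

0^{q(1+k)}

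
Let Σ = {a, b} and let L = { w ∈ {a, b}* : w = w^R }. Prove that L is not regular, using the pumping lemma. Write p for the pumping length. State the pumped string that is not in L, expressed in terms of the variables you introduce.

Assume L is regular; let p be its pumping constant.
Take w = a^p b a^p, a palindrome of length 2p+1 ≥ p.
Write w = xyz as guaranteed by the lemma, with |xy| ≤ p and |y| ≥ 1.
Because |xy| ≤ p and w begins with p copies of a, we have y = a^k with 1 ≤ k ≤ p.
Pump with i = 2: xy^2z = a^{p+k} b a^p. Its reverse is a^p b a^{p+k}, which differs from xy^2z since k ≥ 1. So xy^2z is not a palindrome and xy^2z ∉ L.
Contradiction. Therefore L is not regular.

a^{p+k} b a^p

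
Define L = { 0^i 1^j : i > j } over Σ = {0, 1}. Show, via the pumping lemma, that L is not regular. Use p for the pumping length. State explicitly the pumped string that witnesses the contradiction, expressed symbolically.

0^{p+1-k} 1^p

Suppose for contradiction that L is regular, and let p be the pumping length.
Choose w = 0^{p+1} 1^p ∈ L, with |w| = 2p+1 ≥ p.
Write w = xyz as guaranteed by the lemma, with |xy| ≤ p and |y| > 0.
Because |xy| ≤ p and w begins with p copies of 0, we have y = 0^k with 1 ≤ k ≤ p.
Consider xy^0z = xz = 0^{p+1-k} 1^p. Since k ≥ 1, the 0-count p+1-k is at most p, so i > j fails; thus xz ∉ L.
Contradiction. Therefore L is not regular.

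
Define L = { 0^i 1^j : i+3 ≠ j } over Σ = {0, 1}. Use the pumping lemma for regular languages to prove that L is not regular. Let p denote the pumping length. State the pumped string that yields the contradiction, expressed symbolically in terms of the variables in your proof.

Toward a contradiction, assume L is regular with pumping length p.
Choose w = 0^p 1^{p+p!+3}. Since p ≠ (p+p!+3)-3 = p+p!, w ∈ L; and |w| ≥ p.
The pumping lemma gives a decomposition w = xyz where |xy| ≤ p and |y| > 0.
Because |xy| ≤ p and w begins with p copies of 0, we have y = 0^k with 1 ≤ k ≤ p.
Since 1 ≤ k ≤ p, k divides p!; set t = 1 + p!/k. Then xy^t z has p + (p!/k)·k = p + p! copies of 0. Now the 0-count is p+p! and (1-count)-3 = (p+p!+3)-3 = p+p!, so i+3 ≠ j fails. So xy^t z = 0^{p+p!} 1^{p+p!+3} ∉ L.
This contradicts the pumping lemma, so L is not regular.

0^{p+p!} 1^{p+p!+3}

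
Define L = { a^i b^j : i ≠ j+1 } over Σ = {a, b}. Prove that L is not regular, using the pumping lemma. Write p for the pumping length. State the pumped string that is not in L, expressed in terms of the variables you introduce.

Suppose for contradiction that L is regular, and let p be the pumping length.
Choose w = a^p b^{p+p!-1}. Since p ≠ (p+p!-1)+1 = p+p!, w ∈ L; and |w| ≥ p.
Write w = xyz as guaranteed by the lemma, with |xy| ≤ p and |y| ≥ 1.
Since the first p symbols of w are all a's and |xy| ≤ p, y lies entirely in the leading a-block: y = a^k for some k with 1 ≤ k ≤ p.
Since 1 ≤ k ≤ p, k divides p!; set t = 1 + p!/k. Then xy^t z has p + (p!/k)·k = p + p! copies of a. Now the a-count is p+p! and (b-count)+1 = (p+p!-1)+1 = p+p!, so i ≠ j+1 fails. So xy^t z = a^{p+p!} b^{p+p!-1} ∉ L.
Contradiction. Therefore L is not regular.

a^{p+p!} b^{p+p!-1}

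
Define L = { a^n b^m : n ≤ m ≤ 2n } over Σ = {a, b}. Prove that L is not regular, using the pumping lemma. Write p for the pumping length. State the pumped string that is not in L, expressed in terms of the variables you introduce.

Assume L is regular. Let p be the pumping length given by the pumping lemma.
Take w = a^p b^p ∈ L (since p ≤ p ≤ 2p), with |w| = 2p ≥ p.
By the pumping lemma, w = xyz with |xy| ≤ p and |y| ≥ 1.
Since the first p symbols of w are all a's and |xy| ≤ p, y lies entirely in the leading a-block: y = a^k for some k with 1 ≤ k ≤ p.
Pump with i = 2: xy^2z = a^{p+k} b^p. Now n = p+k > p = m, so the condition n ≤ m fails. Thus xy^2z ∉ L.
This is a contradiction; hence L is not regular.

a^{p+k} b^p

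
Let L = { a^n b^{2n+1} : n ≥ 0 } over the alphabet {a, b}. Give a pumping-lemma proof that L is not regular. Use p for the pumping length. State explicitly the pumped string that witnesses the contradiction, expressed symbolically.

Toward a contradiction, assume L is regular with pumping length p.
Choose w = a^p b^{2p+1}, which is in L with |w| = 3p+1 ≥ p.
Write w = xyz as guaranteed by the lemma, with |xy| ≤ p and |y| > 0.
Since the first p symbols of w are all a's and |xy| ≤ p, y lies entirely in the leading a-block: y = a^k for some k with 1 ≤ k ≤ p.
Pump with i = 2: xy^2z = a^{p+k} b^{2p+1}. For this to lie in L we would need 2p+1 = 2(p+k)+1, which forces k = 0. But k ≥ 1, so xy^2z ∉ L.
This contradicts the pumping lemma, so L is not regular.

a^{p+k} b^{2p+1}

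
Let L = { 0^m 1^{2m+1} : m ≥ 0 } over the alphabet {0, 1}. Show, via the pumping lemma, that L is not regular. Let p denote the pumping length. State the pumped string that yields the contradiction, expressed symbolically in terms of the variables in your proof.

0^{p+k} 1^{2p+1}

Toward a contradiction, assume L is regular with pumping length p.
Choose w = 0^p 1^{2p+1}, which is in L with |w| = 3p+1 ≥ p.
By the pumping lemma, w = xyz with |xy| ≤ p and y is nonempty.
Because |xy| ≤ p and w begins with p copies of 0, we have y = 0^k with 1 ≤ k ≤ p.
Pump with i = 2: xy^2z = 0^{p+k} 1^{2p+1}. For this to lie in L we would need 2p+1 = 2(p+k)+1, which forces k = 0. But k ≥ 1, so xy^2z ∉ L.
This is a contradiction; hence L is not regular.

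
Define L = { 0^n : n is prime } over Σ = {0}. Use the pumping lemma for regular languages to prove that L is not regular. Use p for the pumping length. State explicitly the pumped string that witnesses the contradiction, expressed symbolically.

Suppose for contradiction that L is regular, and let p be the pumping length.
Let q be a prime with q ≥ p+2 (infinitely many primes exist), and take w = 0^q ∈ L with |w| = q ≥ p.
By the pumping lemma, w = xyz with |xy| ≤ p and y is nonempty.
Then y = 0^k for some k with 1 ≤ k ≤ p.
Since 1 ≤ k ≤ p, |xz| = q-k. Pump with i = q+1: |xy^{q+1}z| = (q-k)+(q+1)k = q+qk = q(1+k), which is composite (both factors ≥ 2). So xy^{q+1}z = 0^{q(1+k)} ∉ L.
This contradicts the pumping lemma, so L is not regular.

0^{q(1+k)}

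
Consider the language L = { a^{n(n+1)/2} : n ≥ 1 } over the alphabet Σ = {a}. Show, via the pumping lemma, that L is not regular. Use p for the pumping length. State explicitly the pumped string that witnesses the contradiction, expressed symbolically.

a^{p(p+1)/2+k}

Assume L is regular. Let p be the pumping length given by the pumping lemma.
Take w = a^{p(p+1)/2} ∈ L with |w| = p(p+1)/2 ≥ p.
The pumping lemma gives a decomposition w = xyz where |xy| ≤ p and |y| > 0.
Then y = a^k for some k with 1 ≤ k ≤ p.
Pump with i = 2: xy^2z = a^{p(p+1)/2+k}. Since 1 ≤ k ≤ p, p(p+1)/2 < p(p+1)/2+k ≤ p(p+1)/2+p < (p+1)(p+2)/2, so p(p+1)/2+k is strictly between consecutive triangular numbers. So xy^2z ∉ L.
This is a contradiction; hence L is not regular.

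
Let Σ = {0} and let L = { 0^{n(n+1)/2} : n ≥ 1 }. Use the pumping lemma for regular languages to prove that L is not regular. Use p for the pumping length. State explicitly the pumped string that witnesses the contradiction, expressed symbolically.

0^{p(p+1)/2+k}

Suppose for contradiction that L is regular, and let p be the pumping length.
Take w = 0^{p(p+1)/2} ∈ L with |w| = p(p+1)/2 ≥ p.
The pumping lemma gives a decomposition w = xyz where |xy| ≤ p and |y| ≥ 1.
Then y = 0^k for some k with 1 ≤ k ≤ p.
Pump with i = 2: xy^2z = 0^{p(p+1)/2+k}. Since 1 ≤ k ≤ p, p(p+1)/2 < p(p+1)/2+k ≤ p(p+1)/2+p < (p+1)(p+2)/2, so p(p+1)/2+k is strictly between consecutive triangular numbers. So xy^2z ∉ L.
This is a contradiction; hence L is not regular.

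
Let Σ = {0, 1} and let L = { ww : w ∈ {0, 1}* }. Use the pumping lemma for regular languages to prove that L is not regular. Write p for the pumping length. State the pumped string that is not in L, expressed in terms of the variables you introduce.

Toward a contradiction, assume L is regular with pumping length p.
Take w = 0^p 1^p 0^p 1^p = uu where u = 0^p1^p; then w ∈ L and |w| = 4p ≥ p.
By the pumping lemma, w = xyz with |xy| ≤ p and y is nonempty.
The first p characters of w are 0's, so xy (and hence y) consists only of 0's. Write y = 0^k, 1 ≤ k ≤ p.
Pump with i = 2: xy^2z = 0^{p+k} 1^p 0^p 1^p, of length 4p+k. Suppose this equals vv. The string starts with 0 and ends with 1, so v does too; thus the boundary between the two copies of v is a 1→0 transition. There is exactly one such transition, at position 2p+k, so |v| = 2p+k and |vv| = 4p+2k ≠ 4p+k since k ≥ 1. So xy^2z ∉ L.
Contradiction. Therefore L is not regular.

0^{p+k} 1^p 0^p 1^p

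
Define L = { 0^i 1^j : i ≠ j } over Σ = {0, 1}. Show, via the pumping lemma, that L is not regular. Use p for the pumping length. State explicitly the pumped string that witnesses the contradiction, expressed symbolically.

Assume L is regular; let p be its pumping constant.
Choose w = 0^p 1^{p+p!}. Since p ≠ p+p!, w ∈ L; and |w| ≥ p.
By the pumping lemma, w = xyz with |xy| ≤ p and |y| > 0.
Because |xy| ≤ p and w begins with p copies of 0, we have y = 0^k with 1 ≤ k ≤ p.
Since 1 ≤ k ≤ p, k divides p!; set t = 1 + p!/k. Then xy^t z has p + (p!/k)·k = p + p! copies of 0. Now the 0-count equals the 1-count, so i ≠ j fails. So xy^t z = 0^{p+p!} 1^{p+p!} ∉ L.
Contradiction. Therefore L is not regular.

0^{p+p!} 1^{p+p!}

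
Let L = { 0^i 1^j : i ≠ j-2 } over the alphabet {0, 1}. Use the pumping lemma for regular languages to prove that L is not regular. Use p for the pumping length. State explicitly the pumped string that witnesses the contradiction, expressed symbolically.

Assume L is regular. Let p be the pumping length given by the pumping lemma.
Choose w = 0^p 1^{p+p!+2}. Since p ≠ (p+p!+2)-2 = p+p!, w ∈ L; and |w| ≥ p.
Write w = xyz as guaranteed by the lemma, with |xy| ≤ p and |y| ≥ 1.
Since the first p symbols of w are all 0's and |xy| ≤ p, y lies entirely in the leading 0-block: y = 0^k for some k with 1 ≤ k ≤ p.
Since 1 ≤ k ≤ p, k divides p!; set t = 1 + p!/k. Then xy^t z has p + (p!/k)·k = p + p! copies of 0. Now the 0-count is p+p! and (1-count)-2 = (p+p!+2)-2 = p+p!, so i ≠ j-2 fails. So xy^t z = 0^{p+p!} 1^{p+p!+2} ∉ L.
This contradicts the pumping lemma, so L is not regular.

0^{p+p!} 1^{p+p!+2}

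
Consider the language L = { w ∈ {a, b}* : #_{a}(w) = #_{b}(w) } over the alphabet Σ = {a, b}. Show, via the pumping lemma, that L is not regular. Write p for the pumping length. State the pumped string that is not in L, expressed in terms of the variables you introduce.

Toward a contradiction, assume L is regular with pumping length p.
Choose w = a^p b^p ∈ L with |w| = 2p ≥ p.
By the pumping lemma, w = xyz with |xy| ≤ p and |y| > 0.
The first p characters of w are a's, so xy (and hence y) consists only of a's. Write y = a^k, 1 ≤ k ≤ p.
Pump with i = 2: xy^2z = a^{p+k} b^p has p+k occurrences of a but only p of b. Since k ≥ 1 the counts differ, so xy^2z ∉ L.
This is a contradiction; hence L is not regular.

a^{p+k} b^p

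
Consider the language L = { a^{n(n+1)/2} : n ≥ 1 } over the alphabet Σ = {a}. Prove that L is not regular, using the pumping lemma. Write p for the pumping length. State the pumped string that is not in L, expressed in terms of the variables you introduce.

Toward a contradiction, assume L is regular with pumping length p.
Take w = a^{p(p+1)/2} ∈ L with |w| = p(p+1)/2 ≥ p.
By the pumping lemma, w = xyz with |xy| ≤ p and y is nonempty.
Then y = a^k for some k with 1 ≤ k ≤ p.
Pump with i = 2: xy^2z = a^{p(p+1)/2+k}. Since 1 ≤ k ≤ p, p(p+1)/2 < p(p+1)/2+k ≤ p(p+1)/2+p < (p+1)(p+2)/2, so p(p+1)/2+k is strictly between consecutive triangular numbers. So xy^2z ∉ L.
Contradiction. Therefore L is not regular.

a^{p(p+1)/2+k}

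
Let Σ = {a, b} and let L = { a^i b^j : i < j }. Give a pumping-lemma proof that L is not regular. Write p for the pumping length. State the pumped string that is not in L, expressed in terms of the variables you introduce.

Suppose for contradiction that L is regular, and let p be the pumping length.
Choose w = a^p b^{p+1} ∈ L, with |w| = 2p+1 ≥ p.
By the pumping lemma, w = xyz with |xy| ≤ p and y is nonempty.
Since the first p symbols of w are all a's and |xy| ≤ p, y lies entirely in the leading a-block: y = a^k for some k with 1 ≤ k ≤ p.
Consider xy^2z = a^{p+k} b^{p+1}. Since k ≥ 1, the a-count p+k is at least p+1, so i < j fails; thus xy^2z ∉ L.
This contradicts the pumping lemma, so L is not regular.

a^{p+k} b^{p+1}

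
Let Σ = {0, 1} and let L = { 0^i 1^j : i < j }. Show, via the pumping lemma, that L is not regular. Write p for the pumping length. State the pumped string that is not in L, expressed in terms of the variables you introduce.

0^{p+k} 1^{p+1}

Assume L is regular. Let p be the pumping length given by the pumping lemma.
Choose w = 0^p 1^{p+1} ∈ L, with |w| = 2p+1 ≥ p.
The pumping lemma gives a decomposition w = xyz where |xy| ≤ p and |y| > 0.
Since the first p symbols of w are all 0's and |xy| ≤ p, y lies entirely in the leading 0-block: y = 0^k for some k with 1 ≤ k ≤ p.
Consider xy^2z = 0^{p+k} 1^{p+1}. Since k ≥ 1, the 0-count p+k is at least p+1, so i < j fails; thus xy^2z ∉ L.
This is a contradiction; hence L is not regular.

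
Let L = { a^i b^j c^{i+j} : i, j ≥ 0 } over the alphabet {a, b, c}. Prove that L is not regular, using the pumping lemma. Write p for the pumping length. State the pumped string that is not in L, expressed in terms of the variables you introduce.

a^{p+k} b^p c^{2p}

Toward a contradiction, assume L is regular with pumping length p.
Take w = a^p b^p c^{2p} ∈ L (with i=j=p, i+j=2p), |w| = 4p ≥ p.
Write w = xyz as guaranteed by the lemma, with |xy| ≤ p and y is nonempty.
The first p characters of w are a's, so xy (and hence y) consists only of a's. Write y = a^k, 1 ≤ k ≤ p.
Consider xy^2z = a^{p+k} b^p c^{2p}. Now the a- and b-counts sum to 2p+k, but the c-count is 2p ≠ 2p+k. So xy^2z ∉ L.
This is a contradiction; hence L is not regular.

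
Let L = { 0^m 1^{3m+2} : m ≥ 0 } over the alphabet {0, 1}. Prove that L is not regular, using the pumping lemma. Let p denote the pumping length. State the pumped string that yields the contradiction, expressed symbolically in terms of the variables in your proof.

0^{p+k} 1^{3p+2}

Assume L is regular; let p be its pumping constant.
Take w = 0^p 1^{3p+2}. Then w ∈ L and |w| = 4p+2 ≥ p.
The pumping lemma gives a decomposition w = xyz where |xy| ≤ p and y is nonempty.
Because |xy| ≤ p and w begins with p copies of 0, we have y = 0^k with 1 ≤ k ≤ p.
Pump with i = 2: xy^2z = 0^{p+k} 1^{3p+2}. For this to lie in L we would need 3p+2 = 3(p+k)+2, which forces k = 0. But k ≥ 1, so xy^2z ∉ L.
Contradiction. Therefore L is not regular.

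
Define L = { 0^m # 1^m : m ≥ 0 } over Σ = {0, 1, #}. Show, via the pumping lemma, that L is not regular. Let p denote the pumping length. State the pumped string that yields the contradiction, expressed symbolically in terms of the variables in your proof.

0^{p+k} # 1^p

Assume L is regular; let p be its pumping constant.
Take w = 0^p # 1^p ∈ L with |w| = 2p+1 ≥ p.
Write w = xyz as guaranteed by the lemma, with |xy| ≤ p and |y| > 0.
The first p characters of w are 0's, so xy (and hence y) consists only of 0's. Write y = 0^k, 1 ≤ k ≤ p.
Pump with i = 2: xy^2z = 0^{p+k} # 1^p, which would require p+k = p. But k ≥ 1, so xy^2z ∉ L.
Contradiction. Therefore L is not regular.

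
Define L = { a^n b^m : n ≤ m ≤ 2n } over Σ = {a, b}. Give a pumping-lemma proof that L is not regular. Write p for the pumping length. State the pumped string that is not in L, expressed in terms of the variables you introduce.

a^{p+k} b^p

Assume L is regular; let p be its pumping constant.
Take w = a^p b^p ∈ L (since p ≤ p ≤ 2p), with |w| = 2p ≥ p.
Write w = xyz as guaranteed by the lemma, with |xy| ≤ p and y is nonempty.
Because |xy| ≤ p and w begins with p copies of a, we have y = a^k with 1 ≤ k ≤ p.
Pump with i = 2: xy^2z = a^{p+k} b^p. Now n = p+k > p = m, so the condition n ≤ m fails. Thus xy^2z ∉ L.
This contradicts the pumping lemma, so L is not regular.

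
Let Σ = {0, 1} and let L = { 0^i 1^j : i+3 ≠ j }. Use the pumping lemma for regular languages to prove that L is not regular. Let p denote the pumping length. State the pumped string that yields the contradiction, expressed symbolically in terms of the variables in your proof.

0^{p+p!} 1^{p+p!+3}

Assume L is regular; let p be its pumping constant.
Choose w = 0^p 1^{p+p!+3}. Since p ≠ (p+p!+3)-3 = p+p!, w ∈ L; and |w| ≥ p.
Write w = xyz as guaranteed by the lemma, with |xy| ≤ p and |y| > 0.
The first p characters of w are 0's, so xy (and hence y) consists only of 0's. Write y = 0^k, 1 ≤ k ≤ p.
Since 1 ≤ k ≤ p, k divides p!; set t = 1 + p!/k. Then xy^t z has p + (p!/k)·k = p + p! copies of 0. Now the 0-count is p+p! and (1-count)-3 = (p+p!+3)-3 = p+p!, so i+3 ≠ j fails. So xy^t z = 0^{p+p!} 1^{p+p!+3} ∉ L.
This contradicts the pumping lemma, so L is not regular.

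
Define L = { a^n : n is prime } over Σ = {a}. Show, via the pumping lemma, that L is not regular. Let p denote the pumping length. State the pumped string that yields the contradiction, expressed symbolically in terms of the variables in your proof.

Toward a contradiction, assume L is regular with pumping length p.
Let q be a prime with q ≥ p+2 (infinitely many primes exist), and take w = a^q ∈ L with |w| = q ≥ p.
The pumping lemma gives a decomposition w = xyz where |xy| ≤ p and y is nonempty.
Then y = a^k for some k with 1 ≤ k ≤ p.
Since 1 ≤ k ≤ p, |xz| = q-k. Pump with i = q+1: |xy^{q+1}z| = (q-k)+(q+1)k = q+qk = q(1+k), which is composite (both factors ≥ 2). So xy^{q+1}z = a^{q(1+k)} ∉ L.
This contradicts the pumping lemma, so L is not regular.

a^{q(1+k)}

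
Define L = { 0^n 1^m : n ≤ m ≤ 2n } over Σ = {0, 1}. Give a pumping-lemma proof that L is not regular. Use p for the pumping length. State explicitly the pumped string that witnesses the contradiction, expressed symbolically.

0^{p+k} 1^p

Assume L is regular. Let p be the pumping length given by the pumping lemma.
Take w = 0^p 1^p ∈ L (since p ≤ p ≤ 2p), with |w| = 2p ≥ p.
By the pumping lemma, w = xyz with |xy| ≤ p and |y| > 0.
The first p characters of w are 0's, so xy (and hence y) consists only of 0's. Write y = 0^k, 1 ≤ k ≤ p.
Pump with i = 2: xy^2z = 0^{p+k} 1^p. Now n = p+k > p = m, so the condition n ≤ m fails. Thus xy^2z ∉ L.
Contradiction. Therefore L is not regular.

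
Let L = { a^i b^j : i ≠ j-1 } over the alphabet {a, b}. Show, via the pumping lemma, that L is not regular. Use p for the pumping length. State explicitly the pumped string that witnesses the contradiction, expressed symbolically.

a^{p+p!} b^{p+p!+1}

Assume L is regular; let p be its pumping constant.
Choose w = a^p b^{p+p!+1}. Since p ≠ (p+p!+1)-1 = p+p!, w ∈ L; and |w| ≥ p.
Write w = xyz as guaranteed by the lemma, with |xy| ≤ p and |y| > 0.
Because |xy| ≤ p and w begins with p copies of a, we have y = a^k with 1 ≤ k ≤ p.
Since 1 ≤ k ≤ p, k divides p!; set t = 1 + p!/k. Then xy^t z has p + (p!/k)·k = p + p! copies of a. Now the a-count is p+p! and (b-count)-1 = (p+p!+1)-1 = p+p!, so i ≠ j-1 fails. So xy^t z = a^{p+p!} b^{p+p!+1} ∉ L.
This contradicts the pumping lemma, so L is not regular.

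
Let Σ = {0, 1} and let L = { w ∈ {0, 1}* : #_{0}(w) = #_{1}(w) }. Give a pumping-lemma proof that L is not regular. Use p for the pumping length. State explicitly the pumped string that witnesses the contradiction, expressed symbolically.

0^{p+k} 1^p

Toward a contradiction, assume L is regular with pumping length p.
Choose w = 0^p 1^p ∈ L with |w| = 2p ≥ p.
The pumping lemma gives a decomposition w = xyz where |xy| ≤ p and |y| > 0.
Since the first p symbols of w are all 0's and |xy| ≤ p, y lies entirely in the leading 0-block: y = 0^k for some k with 1 ≤ k ≤ p.
Pump with i = 2: xy^2z = 0^{p+k} 1^p has p+k occurrences of 0 but only p of 1. Since k ≥ 1 the counts differ, so xy^2z ∉ L.
Contradiction. Therefore L is not regular.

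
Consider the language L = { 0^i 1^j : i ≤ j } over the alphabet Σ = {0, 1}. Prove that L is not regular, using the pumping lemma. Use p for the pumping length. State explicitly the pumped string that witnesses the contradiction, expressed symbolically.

0^{p+k} 1^p

Assume L is regular. Let p be the pumping length given by the pumping lemma.
Choose w = 0^p 1^p ∈ L, with |w| = 2p ≥ p.
The pumping lemma gives a decomposition w = xyz where |xy| ≤ p and |y| ≥ 1.
The first p characters of w are 0's, so xy (and hence y) consists only of 0's. Write y = 0^k, 1 ≤ k ≤ p.
Consider xy^2z = 0^{p+k} 1^p. Since k ≥ 1, the 0-count p+k exceeds the 1-count p, so i ≤ j fails; thus xy^2z ∉ L.
Contradiction. Therefore L is not regular.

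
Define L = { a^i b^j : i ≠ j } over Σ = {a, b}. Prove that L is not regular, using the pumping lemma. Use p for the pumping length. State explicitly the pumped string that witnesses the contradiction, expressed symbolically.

a^{p+p!} b^{p+p!}

Suppose for contradiction that L is regular, and let p be the pumping length.
Choose w = a^p b^{p+p!}. Since p ≠ p+p!, w ∈ L; and |w| ≥ p.
Write w = xyz as guaranteed by the lemma, with |xy| ≤ p and |y| > 0.
Since the first p symbols of w are all a's and |xy| ≤ p, y lies entirely in the leading a-block: y = a^k for some k with 1 ≤ k ≤ p.
Since 1 ≤ k ≤ p, k divides p!; set t = 1 + p!/k. Then xy^t z has p + (p!/k)·k = p + p! copies of a. Now the a-count equals the b-count, so i ≠ j fails. So xy^t z = a^{p+p!} b^{p+p!} ∉ L.
This contradicts the pumping lemma, so L is not regular.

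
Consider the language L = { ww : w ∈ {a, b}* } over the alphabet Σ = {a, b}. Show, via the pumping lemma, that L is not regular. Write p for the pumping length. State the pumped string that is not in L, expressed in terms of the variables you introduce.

a^{p+k} b^p a^p b^p

Suppose for contradiction that L is regular, and let p be the pumping length.
Take w = a^p b^p a^p b^p = uu where u = a^pb^p; then w ∈ L and |w| = 4p ≥ p.
By the pumping lemma, w = xyz with |xy| ≤ p and |y| ≥ 1.
Because |xy| ≤ p and w begins with p copies of a, we have y = a^k with 1 ≤ k ≤ p.
Pump with i = 2: xy^2z = a^{p+k} b^p a^p b^p, of length 4p+k. Suppose this equals vv. The string starts with a and ends with b, so v does too; thus the boundary between the two copies of v is a b→a transition. There is exactly one such transition, at position 2p+k, so |v| = 2p+k and |vv| = 4p+2k ≠ 4p+k since k ≥ 1. So xy^2z ∉ L.
This is a contradiction; hence L is not regular.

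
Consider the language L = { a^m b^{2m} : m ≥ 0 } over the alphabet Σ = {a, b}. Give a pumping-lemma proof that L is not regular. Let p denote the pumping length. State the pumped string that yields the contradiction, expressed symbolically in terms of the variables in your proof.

Toward a contradiction, assume L is regular with pumping length p.
Let w = a^p b^{2p} ∈ L; note |w| = 3p ≥ p.
Write w = xyz as guaranteed by the lemma, with |xy| ≤ p and |y| > 0.
The first p characters of w are a's, so xy (and hence y) consists only of a's. Write y = a^k, 1 ≤ k ≤ p.
Pump with i = 2: xy^2z = a^{p+k} b^{2p}. For this to lie in L we would need 2p = 2(p+k), which forces k = 0. But k ≥ 1, so xy^2z ∉ L.
This is a contradiction; hence L is not regular.

a^{p+k} b^{2p}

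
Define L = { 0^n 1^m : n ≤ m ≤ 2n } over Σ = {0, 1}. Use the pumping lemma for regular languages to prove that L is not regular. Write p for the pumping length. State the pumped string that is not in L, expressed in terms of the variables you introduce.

Suppose for contradiction that L is regular, and let p be the pumping length.
Take w = 0^p 1^p ∈ L (since p ≤ p ≤ 2p), with |w| = 2p ≥ p.
Write w = xyz as guaranteed by the lemma, with |xy| ≤ p and |y| > 0.
The first p characters of w are 0's, so xy (and hence y) consists only of 0's. Write y = 0^k, 1 ≤ k ≤ p.
Pump with i = 2: xy^2z = 0^{p+k} 1^p. Now n = p+k > p = m, so the condition n ≤ m fails. Thus xy^2z ∉ L.
This contradicts the pumping lemma, so L is not regular.

0^{p+k} 1^p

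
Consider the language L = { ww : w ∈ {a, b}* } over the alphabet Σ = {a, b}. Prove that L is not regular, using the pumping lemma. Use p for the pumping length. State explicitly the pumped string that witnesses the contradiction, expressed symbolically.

Assume L is regular; let p be its pumping constant.
Take w = a^p b^p a^p b^p = uu where u = a^pb^p; then w ∈ L and |w| = 4p ≥ p.
By the pumping lemma, w = xyz with |xy| ≤ p and |y| > 0.
The first p characters of w are a's, so xy (and hence y) consists only of a's. Write y = a^k, 1 ≤ k ≤ p.
Pump with i = 2: xy^2z = a^{p+k} b^p a^p b^p, of length 4p+k. Suppose this equals vv. The string starts with a and ends with b, so v does too; thus the boundary between the two copies of v is a b→a transition. There is exactly one such transition, at position 2p+k, so |v| = 2p+k and |vv| = 4p+2k ≠ 4p+k since k ≥ 1. So xy^2z ∉ L.
This contradicts the pumping lemma, so L is not regular.

a^{p+k} b^p a^p b^p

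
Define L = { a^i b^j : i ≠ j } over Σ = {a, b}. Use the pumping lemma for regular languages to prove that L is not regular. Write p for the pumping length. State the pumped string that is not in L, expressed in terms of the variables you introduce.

Assume L is regular; let p be its pumping constant.
Choose w = a^p b^{p+p!}. Since p ≠ p+p!, w ∈ L; and |w| ≥ p.
Write w = xyz as guaranteed by the lemma, with |xy| ≤ p and |y| > 0.
Because |xy| ≤ p and w begins with p copies of a, we have y = a^k with 1 ≤ k ≤ p.
Since 1 ≤ k ≤ p, k divides p!; set t = 1 + p!/k. Then xy^t z has p + (p!/k)·k = p + p! copies of a. Now the a-count equals the b-count, so i ≠ j fails. So xy^t z = a^{p+p!} b^{p+p!} ∉ L.
This contradicts the pumping lemma, so L is not regular.

a^{p+p!} b^{p+p!}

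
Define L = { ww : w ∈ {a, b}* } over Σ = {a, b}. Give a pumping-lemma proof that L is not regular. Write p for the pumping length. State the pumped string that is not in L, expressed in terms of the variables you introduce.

a^{p+k} b^p a^p b^p

Suppose for contradiction that L is regular, and let p be the pumping length.
Take w = a^p b^p a^p b^p = uu where u = a^pb^p; then w ∈ L and |w| = 4p ≥ p.
By the pumping lemma, w = xyz with |xy| ≤ p and |y| > 0.
Since the first p symbols of w are all a's and |xy| ≤ p, y lies entirely in the leading a-block: y = a^k for some k with 1 ≤ k ≤ p.
Pump with i = 2: xy^2z = a^{p+k} b^p a^p b^p, of length 4p+k. Suppose this equals vv. The string starts with a and ends with b, so v does too; thus the boundary between the two copies of v is a b→a transition. There is exactly one such transition, at position 2p+k, so |v| = 2p+k and |vv| = 4p+2k ≠ 4p+k since k ≥ 1. So xy^2z ∉ L.
Contradiction. Therefore L is not regular.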